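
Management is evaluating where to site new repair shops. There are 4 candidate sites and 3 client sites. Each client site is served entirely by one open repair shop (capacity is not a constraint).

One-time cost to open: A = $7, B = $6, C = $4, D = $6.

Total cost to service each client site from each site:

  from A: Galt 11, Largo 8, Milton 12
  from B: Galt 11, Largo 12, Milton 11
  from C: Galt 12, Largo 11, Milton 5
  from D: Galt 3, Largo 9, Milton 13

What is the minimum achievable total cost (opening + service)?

Minimum total cost: 27

For any fixed open set, each client site goes to its cheapest open site; total = fixed + service.
{C, D}: Galt→D 3, Largo→D 9, Milton→C 5. Service 17; fixed 10; total 27.
{D}: service 25 + fixed 6 = 31
{C}: service 28 + fixed 4 = 32
{A, B, C, D}: service 16 + fixed 23 = 39
No other subset beats 27.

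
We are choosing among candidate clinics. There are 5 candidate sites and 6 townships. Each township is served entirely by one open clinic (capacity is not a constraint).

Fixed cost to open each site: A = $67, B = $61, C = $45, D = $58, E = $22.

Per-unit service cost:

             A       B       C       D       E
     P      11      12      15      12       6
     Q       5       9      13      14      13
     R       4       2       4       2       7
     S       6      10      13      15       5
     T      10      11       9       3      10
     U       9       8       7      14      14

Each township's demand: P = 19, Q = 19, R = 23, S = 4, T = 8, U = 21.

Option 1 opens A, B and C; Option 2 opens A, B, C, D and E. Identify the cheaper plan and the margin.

Option 2 is cheaper by 67.

Option 1: {A, B, C}: P→A 11·19=209, Q→A 5·19=95, R→B 2·23=46, S→A 6·4=24, T→C 9·8=72, U→C 7·21=147. Service 593; fixed 173; total 766.
Option 2: {A, B, C, D, E}: P→E 6·19=114, Q→A 5·19=95, R→B 2·23=46, S→E 5·4=20, T→D 3·8=24, U→C 7·21=147. Service 446; fixed 253; total 699.
Difference: |766 − 699| = 67.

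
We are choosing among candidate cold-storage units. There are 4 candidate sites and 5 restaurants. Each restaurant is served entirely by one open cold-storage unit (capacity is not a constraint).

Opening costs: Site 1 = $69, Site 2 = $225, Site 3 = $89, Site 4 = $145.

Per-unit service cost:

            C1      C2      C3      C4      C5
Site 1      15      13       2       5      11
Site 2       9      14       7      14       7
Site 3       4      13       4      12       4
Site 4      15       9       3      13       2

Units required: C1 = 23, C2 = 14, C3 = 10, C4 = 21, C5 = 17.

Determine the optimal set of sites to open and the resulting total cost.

For any fixed open set, each restaurant goes to its cheapest open site; total = fixed + service.
{Site 1, Site 3}: C1→Site 3 4·23=92, C2→Site 1 13·14=182, C3→Site 1 2·10=20, C4→Site 1 5·21=105, C5→Site 3 4·17=68. Service 467; fixed 158; total 625.
{Site 1, Site 3, Site 4}: C1→Site 3 4·23=92, C2→Site 4 9·14=126, C3→Site 1 2·10=20, C4→Site 1 5·21=105, C5→Site 4 2·17=34. Service 377; fixed 303; total 680.
{Site 3}: C1→Site 3 4·23=92, C2→Site 3 13·14=182, C3→Site 3 4·10=40, C4→Site 3 12·21=252, C5→Site 3 4·17=68. Service 634; fixed 89; total 723.
{Site 1, Site 2, Site 3, Site 4}: service 377 + fixed 528 = 905
No other subset beats 625.

Open Site 1 and Site 3; minimum total cost 625.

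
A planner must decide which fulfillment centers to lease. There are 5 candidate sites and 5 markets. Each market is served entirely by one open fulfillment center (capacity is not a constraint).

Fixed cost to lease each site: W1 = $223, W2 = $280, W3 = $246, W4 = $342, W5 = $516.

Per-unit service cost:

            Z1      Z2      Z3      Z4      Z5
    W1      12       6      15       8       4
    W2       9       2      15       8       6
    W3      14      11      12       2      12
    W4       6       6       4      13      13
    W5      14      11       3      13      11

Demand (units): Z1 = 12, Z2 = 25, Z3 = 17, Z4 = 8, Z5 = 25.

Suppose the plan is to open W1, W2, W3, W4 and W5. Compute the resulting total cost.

Total cost: 1896

Each market is assigned to its cheapest site among the open ones.
{W1, W2, W3, W4, W5}: Z1→W4 6·12=72, Z2→W2 2·25=50, Z3→W5 3·17=51, Z4→W3 2·8=16, Z5→W1 4·25=100. Service 289; fixed 1607; total 1896.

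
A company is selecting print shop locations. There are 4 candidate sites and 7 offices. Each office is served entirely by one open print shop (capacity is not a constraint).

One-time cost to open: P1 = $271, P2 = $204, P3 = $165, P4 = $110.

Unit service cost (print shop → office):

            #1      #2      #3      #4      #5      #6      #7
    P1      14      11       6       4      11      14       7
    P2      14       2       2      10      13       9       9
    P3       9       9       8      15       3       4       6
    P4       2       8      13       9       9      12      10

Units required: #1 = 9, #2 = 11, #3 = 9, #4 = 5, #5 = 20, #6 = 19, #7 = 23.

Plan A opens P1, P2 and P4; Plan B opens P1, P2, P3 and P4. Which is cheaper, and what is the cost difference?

Plan A: {P1, P2, P4}: #1→P4 2·9=18, #2→P2 2·11=22, #3→P2 2·9=18, #4→P1 4·5=20, #5→P4 9·20=180, #6→P2 9·19=171, #7→P1 7·23=161. Service 590; fixed 585; total 1175.
Plan B: {P1, P2, P3, P4}: #1→P4 2·9=18, #2→P2 2·11=22, #3→P2 2·9=18, #4→P1 4·5=20, #5→P3 3·20=60, #6→P3 4·19=76, #7→P3 6·23=138. Service 352; fixed 750; total 1102.
Difference: |1175 − 1102| = 73.

Plan B is cheaper by 73.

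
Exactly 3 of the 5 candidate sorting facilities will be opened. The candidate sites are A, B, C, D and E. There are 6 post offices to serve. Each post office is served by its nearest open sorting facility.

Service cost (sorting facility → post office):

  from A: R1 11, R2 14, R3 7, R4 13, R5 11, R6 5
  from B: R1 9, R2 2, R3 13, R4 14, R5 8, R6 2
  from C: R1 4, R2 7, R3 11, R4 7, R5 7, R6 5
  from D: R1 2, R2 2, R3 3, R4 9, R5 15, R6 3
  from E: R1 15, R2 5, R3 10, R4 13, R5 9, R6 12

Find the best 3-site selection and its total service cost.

With exactly 3 open, each post office uses its cheapest among the chosen.
{B, C, D}: R1→D 2, R2→B 2, R3→D 3, R4→C 7, R5→C 7, R6→B 2. Service cost 23.
{A, C, D}: service cost 24
{C, D, E}: service cost 24
Among all 10 size-3 choices, {B, C, D} is lowest.

Choose B, C and D; total service cost 23.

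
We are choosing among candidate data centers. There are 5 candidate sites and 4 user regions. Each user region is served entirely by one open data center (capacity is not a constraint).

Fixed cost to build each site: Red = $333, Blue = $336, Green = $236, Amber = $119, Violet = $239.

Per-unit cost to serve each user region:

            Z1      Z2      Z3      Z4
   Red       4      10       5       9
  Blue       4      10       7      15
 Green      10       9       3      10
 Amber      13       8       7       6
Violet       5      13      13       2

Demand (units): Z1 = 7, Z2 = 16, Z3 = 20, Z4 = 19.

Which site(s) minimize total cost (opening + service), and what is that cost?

For any fixed open set, each user region goes to its cheapest open site; total = fixed + service.
{Amber}: Z1→Amber 13·7=91, Z2→Amber 8·16=128, Z3→Amber 7·20=140, Z4→Amber 6·19=114. Service 473; fixed 119; total 592.
{Amber, Violet}: service 341 + fixed 358 = 699
{Green}: service 464 + fixed 236 = 700
{Red, Blue, Green, Amber, Violet}: service 254 + fixed 1263 = 1517
No other subset beats 592.

Open Amber only; minimum total cost 592.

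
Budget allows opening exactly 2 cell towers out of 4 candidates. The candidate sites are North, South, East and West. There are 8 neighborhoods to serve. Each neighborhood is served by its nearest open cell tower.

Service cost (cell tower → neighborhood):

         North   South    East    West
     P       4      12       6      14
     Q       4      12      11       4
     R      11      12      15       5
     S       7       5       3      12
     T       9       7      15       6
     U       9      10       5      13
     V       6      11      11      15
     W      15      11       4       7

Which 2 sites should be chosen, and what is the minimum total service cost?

Choose East and West; total service cost 44.

With exactly 2 open, each neighborhood uses its cheapest among the chosen.
{East, West}: P→East 6, Q→West 4, R→West 5, S→East 3, T→West 6, U→East 5, V→East 11, W→East 4. Service cost 44.
{North, East}: service cost 46
{North, West}: service cost 48
Among all 6 size-2 choices, {East, West} is lowest.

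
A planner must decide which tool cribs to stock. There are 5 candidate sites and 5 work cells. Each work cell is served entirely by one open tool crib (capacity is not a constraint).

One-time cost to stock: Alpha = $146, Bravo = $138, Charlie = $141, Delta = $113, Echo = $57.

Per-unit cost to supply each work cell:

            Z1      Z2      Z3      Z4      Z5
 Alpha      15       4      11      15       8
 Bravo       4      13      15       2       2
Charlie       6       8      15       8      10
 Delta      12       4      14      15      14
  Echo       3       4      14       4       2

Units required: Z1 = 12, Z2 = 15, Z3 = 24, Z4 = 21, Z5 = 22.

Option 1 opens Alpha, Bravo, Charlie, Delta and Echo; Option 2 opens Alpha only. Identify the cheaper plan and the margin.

Option 1: {Alpha, Bravo, Charlie, Delta, Echo}: Z1→Echo 3·12=36, Z2→Alpha 4·15=60, Z3→Alpha 11·24=264, Z4→Bravo 2·21=42, Z5→Bravo 2·22=44. Service 446; fixed 595; total 1041.
Option 2: {Alpha}: Z1→Alpha 15·12=180, Z2→Alpha 4·15=60, Z3→Alpha 11·24=264, Z4→Alpha 15·21=315, Z5→Alpha 8·22=176. Service 995; fixed 146; total 1141.
Difference: |1041 − 1141| = 100.

Option 1 is cheaper by 100.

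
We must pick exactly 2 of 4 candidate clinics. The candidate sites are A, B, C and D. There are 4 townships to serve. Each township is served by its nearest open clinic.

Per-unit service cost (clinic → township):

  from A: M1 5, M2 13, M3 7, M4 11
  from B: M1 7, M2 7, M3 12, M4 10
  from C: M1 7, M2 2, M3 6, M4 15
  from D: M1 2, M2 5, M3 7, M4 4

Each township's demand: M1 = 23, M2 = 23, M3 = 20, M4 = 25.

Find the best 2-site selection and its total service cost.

With exactly 2 open, each township uses its cheapest among the chosen.
{C, D}: M1→D 2·23=46, M2→C 2·23=46, M3→C 6·20=120, M4→D 4·25=100. Service cost 312.
{A, D}: service cost 401
{B, D}: service cost 401
Among all 6 size-2 choices, {C, D} is lowest.

Choose C and D; total service cost 312.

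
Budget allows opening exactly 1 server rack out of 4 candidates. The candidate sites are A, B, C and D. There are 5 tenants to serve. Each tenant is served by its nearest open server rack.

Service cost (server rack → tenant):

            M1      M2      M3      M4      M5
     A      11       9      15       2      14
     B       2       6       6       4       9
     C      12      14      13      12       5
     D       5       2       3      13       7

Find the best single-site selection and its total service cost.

With exactly 1 open, each tenant uses its cheapest among the chosen.
{B}: M1→B 2, M2→B 6, M3→B 6, M4→B 4, M5→B 9. Service cost 27.
{D}: service cost 30
{A}: service cost 51
Among all 4 size-1 choices, {B} is lowest.

Choose B only; total service cost 27.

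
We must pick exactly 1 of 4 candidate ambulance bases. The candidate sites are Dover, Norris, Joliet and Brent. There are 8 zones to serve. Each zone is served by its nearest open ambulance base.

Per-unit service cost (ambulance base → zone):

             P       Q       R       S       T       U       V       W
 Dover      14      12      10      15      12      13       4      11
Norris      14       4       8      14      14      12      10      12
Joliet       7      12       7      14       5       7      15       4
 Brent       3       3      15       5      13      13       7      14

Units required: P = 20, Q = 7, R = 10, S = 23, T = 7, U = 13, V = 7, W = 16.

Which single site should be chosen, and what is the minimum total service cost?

With exactly 1 open, each zone uses its cheapest among the chosen.
{Brent}: P→Brent 3·20=60, Q→Brent 3·7=21, R→Brent 15·10=150, S→Brent 5·23=115, T→Brent 13·7=91, U→Brent 13·13=169, V→Brent 7·7=49, W→Brent 14·16=224. Service cost 879.
{Joliet}: service cost 911
{Norris}: service cost 1226
Among all 4 size-1 choices, {Brent} is lowest.

Choose Brent only; total service cost 879.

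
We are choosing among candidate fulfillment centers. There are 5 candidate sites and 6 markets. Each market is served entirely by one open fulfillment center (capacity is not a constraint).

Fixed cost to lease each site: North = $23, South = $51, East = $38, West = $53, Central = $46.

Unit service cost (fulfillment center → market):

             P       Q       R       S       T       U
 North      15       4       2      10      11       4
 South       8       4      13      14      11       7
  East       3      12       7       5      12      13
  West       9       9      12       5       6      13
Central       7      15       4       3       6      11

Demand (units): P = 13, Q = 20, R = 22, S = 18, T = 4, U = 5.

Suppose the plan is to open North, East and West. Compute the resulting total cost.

Each market is assigned to its cheapest site among the open ones.
{North, East, West}: P→East 3·13=39, Q→North 4·20=80, R→North 2·22=44, S→East 5·18=90, T→West 6·4=24, U→North 4·5=20. Service 297; fixed 114; total 411.

Total cost: 411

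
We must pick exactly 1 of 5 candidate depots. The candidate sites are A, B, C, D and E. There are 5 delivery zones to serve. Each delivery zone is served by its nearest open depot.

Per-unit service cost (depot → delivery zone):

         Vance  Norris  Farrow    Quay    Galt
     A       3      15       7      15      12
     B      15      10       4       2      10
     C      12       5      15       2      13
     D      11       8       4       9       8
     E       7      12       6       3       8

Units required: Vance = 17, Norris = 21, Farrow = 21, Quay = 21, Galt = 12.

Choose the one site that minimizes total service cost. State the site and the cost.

Choose E only; total service cost 656.

With exactly 1 open, each delivery zone uses its cheapest among the chosen.
{E}: Vance→E 7·17=119, Norris→E 12·21=252, Farrow→E 6·21=126, Quay→E 3·21=63, Galt→E 8·12=96. Service cost 656.
{B}: service cost 711
{D}: service cost 724
Among all 5 size-1 choices, {E} is lowest.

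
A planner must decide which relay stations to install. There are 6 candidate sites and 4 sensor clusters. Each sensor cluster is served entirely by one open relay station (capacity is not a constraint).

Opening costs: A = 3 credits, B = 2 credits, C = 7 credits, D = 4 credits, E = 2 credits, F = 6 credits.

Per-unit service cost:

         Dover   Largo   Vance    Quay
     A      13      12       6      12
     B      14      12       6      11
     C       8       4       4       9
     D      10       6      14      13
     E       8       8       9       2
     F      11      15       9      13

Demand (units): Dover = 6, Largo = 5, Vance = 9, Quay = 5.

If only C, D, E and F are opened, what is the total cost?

Total cost: 133

Each sensor cluster is assigned to its cheapest site among the open ones.
{C, D, E, F}: Dover→C 8·6=48, Largo→C 4·5=20, Vance→C 4·9=36, Quay→E 2·5=10. Service 114; fixed 19; total 133.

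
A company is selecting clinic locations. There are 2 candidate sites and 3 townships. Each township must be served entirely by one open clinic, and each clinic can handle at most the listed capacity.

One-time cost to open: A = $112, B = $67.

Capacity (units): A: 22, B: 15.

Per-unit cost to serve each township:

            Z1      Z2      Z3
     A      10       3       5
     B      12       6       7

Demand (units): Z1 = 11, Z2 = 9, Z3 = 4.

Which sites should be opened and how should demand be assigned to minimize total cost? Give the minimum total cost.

Open {A, B}: Z1→A 10·11=110, Z2→A 3·9=27, Z3→B 7·4=28.
Loads: A carries 20/22, B carries 4/15. Service 165; fixed 179; total 344.
Next best feasible plan costs 358.

Minimum total cost: 344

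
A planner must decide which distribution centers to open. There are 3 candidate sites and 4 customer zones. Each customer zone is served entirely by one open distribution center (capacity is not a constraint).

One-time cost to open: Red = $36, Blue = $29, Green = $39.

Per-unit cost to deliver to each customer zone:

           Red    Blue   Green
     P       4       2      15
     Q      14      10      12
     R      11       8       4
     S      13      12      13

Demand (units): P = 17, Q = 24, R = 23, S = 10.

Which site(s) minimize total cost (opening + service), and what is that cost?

For any fixed open set, each customer zone goes to its cheapest open site; total = fixed + service.
{Blue, Green}: P→Blue 2·17=34, Q→Blue 10·24=240, R→Green 4·23=92, S→Blue 12·10=120. Service 486; fixed 68; total 554.
{Red, Blue, Green}: service 486 + fixed 104 = 590
{Blue}: service 578 + fixed 29 = 607
No other subset beats 554.

Open Blue and Green; minimum total cost 554.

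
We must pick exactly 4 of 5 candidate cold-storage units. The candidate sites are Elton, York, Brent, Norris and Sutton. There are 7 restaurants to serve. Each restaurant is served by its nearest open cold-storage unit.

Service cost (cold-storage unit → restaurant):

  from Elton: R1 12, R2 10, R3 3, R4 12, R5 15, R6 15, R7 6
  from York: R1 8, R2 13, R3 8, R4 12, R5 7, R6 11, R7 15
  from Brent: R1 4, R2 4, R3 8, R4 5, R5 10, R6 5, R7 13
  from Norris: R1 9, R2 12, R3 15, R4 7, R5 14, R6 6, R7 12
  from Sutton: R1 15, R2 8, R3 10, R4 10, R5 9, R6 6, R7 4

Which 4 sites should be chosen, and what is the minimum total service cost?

With exactly 4 open, each restaurant uses its cheapest among the chosen.
{Elton, York, Brent, Sutton}: R1→Brent 4, R2→Brent 4, R3→Elton 3, R4→Brent 5, R5→York 7, R6→Brent 5, R7→Sutton 4. Service cost 32.
{Elton, York, Brent, Norris}: service cost 34
{Elton, Brent, Norris, Sutton}: service cost 34
Among all 5 size-4 choices, {Elton, York, Brent, Sutton} is lowest.

Choose Elton, York, Brent and Sutton; total service cost 32.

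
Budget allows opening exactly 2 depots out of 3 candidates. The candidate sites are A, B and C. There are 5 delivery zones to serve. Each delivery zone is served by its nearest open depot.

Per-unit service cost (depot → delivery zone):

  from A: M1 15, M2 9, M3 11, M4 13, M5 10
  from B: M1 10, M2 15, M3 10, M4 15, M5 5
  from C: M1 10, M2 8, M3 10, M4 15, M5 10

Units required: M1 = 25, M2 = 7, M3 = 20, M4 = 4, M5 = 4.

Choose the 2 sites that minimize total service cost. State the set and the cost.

Choose A and B; total service cost 585.

With exactly 2 open, each delivery zone uses its cheapest among the chosen.
{A, B}: M1→B 10·25=250, M2→A 9·7=63, M3→B 10·20=200, M4→A 13·4=52, M5→B 5·4=20. Service cost 585.
{B, C}: service cost 586
{A, C}: service cost 598
Among all 3 size-2 choices, {A, B} is lowest.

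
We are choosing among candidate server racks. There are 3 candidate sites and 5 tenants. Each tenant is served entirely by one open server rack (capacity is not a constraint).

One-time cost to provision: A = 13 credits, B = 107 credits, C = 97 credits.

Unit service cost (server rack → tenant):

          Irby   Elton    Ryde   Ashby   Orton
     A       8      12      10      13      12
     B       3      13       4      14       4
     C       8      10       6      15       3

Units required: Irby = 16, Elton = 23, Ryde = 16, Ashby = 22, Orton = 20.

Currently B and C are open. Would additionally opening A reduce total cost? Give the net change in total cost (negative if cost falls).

Current service cost with {B, C}: 710.
Adding A: each tenant re-picks its cheapest; new service cost 688, saving 22.
Extra fixed cost: 13. Net change = 13 − 22 = -9.
(Totals: 914 → 905.)

Yes — net change −9 (cost falls by 9).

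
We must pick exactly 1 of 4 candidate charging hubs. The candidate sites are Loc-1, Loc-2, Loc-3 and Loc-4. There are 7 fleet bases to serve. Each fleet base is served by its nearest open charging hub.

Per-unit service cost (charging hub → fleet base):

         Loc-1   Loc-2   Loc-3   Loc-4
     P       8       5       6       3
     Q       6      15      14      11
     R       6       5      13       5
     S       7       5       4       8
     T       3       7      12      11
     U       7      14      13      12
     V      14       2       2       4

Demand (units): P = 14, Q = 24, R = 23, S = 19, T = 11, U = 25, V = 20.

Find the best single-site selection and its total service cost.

With exactly 1 open, each fleet base uses its cheapest among the chosen.
{Loc-1}: P→Loc-1 8·14=112, Q→Loc-1 6·24=144, R→Loc-1 6·23=138, S→Loc-1 7·19=133, T→Loc-1 3·11=33, U→Loc-1 7·25=175, V→Loc-1 14·20=280. Service cost 1015.
{Loc-4}: service cost 1074
{Loc-2}: service cost 1107
Among all 4 size-1 choices, {Loc-1} is lowest.

Choose Loc-1 only; total service cost 1015.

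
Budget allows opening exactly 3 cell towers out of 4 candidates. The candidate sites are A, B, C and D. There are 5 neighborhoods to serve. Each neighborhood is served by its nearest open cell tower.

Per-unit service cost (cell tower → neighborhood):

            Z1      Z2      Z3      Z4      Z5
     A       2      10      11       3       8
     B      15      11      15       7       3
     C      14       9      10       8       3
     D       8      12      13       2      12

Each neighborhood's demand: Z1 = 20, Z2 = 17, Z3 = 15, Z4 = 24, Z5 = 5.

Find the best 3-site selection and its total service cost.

With exactly 3 open, each neighborhood uses its cheapest among the chosen.
{A, C, D}: Z1→A 2·20=40, Z2→C 9·17=153, Z3→C 10·15=150, Z4→D 2·24=48, Z5→C 3·5=15. Service cost 406.
{A, B, C}: service cost 430
{A, B, D}: service cost 438
Among all 4 size-3 choices, {A, C, D} is lowest.

Choose A, C and D; total service cost 406.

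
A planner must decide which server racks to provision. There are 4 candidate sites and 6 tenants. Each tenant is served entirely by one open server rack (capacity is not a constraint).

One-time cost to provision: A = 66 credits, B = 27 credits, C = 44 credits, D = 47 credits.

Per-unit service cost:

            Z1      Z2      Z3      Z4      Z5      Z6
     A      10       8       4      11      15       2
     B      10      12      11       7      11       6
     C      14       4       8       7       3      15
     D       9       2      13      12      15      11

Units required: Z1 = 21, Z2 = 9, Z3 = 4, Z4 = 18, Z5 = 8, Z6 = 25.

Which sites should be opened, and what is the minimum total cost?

Open A and C; minimum total cost 572.

For any fixed open set, each tenant goes to its cheapest open site; total = fixed + service.
{A, C}: Z1→A 10·21=210, Z2→C 4·9=36, Z3→A 4·4=16, Z4→C 7·18=126, Z5→C 3·8=24, Z6→A 2·25=50. Service 462; fixed 110; total 572.
{A, C, D}: service 423 + fixed 157 = 580
{A, B, C}: service 462 + fixed 137 = 599
{A, B, C, D}: Z1→D 9·21=189, Z2→D 2·9=18, Z3→A 4·4=16, Z4→B 7·18=126, Z5→C 3·8=24, Z6→A 2·25=50. Service 423; fixed 184; total 607.
No other subset beats 572.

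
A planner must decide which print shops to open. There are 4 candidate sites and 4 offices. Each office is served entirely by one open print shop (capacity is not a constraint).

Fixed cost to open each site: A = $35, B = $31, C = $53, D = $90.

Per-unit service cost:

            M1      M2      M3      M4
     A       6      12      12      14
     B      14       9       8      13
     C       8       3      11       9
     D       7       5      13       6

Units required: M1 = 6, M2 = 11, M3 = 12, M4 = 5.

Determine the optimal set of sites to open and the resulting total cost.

Open B and C; minimum total cost 306.

For any fixed open set, each office goes to its cheapest open site; total = fixed + service.
{B, C}: M1→C 8·6=48, M2→C 3·11=33, M3→B 8·12=96, M4→C 9·5=45. Service 222; fixed 84; total 306.
{C}: M1→C 8·6=48, M2→C 3·11=33, M3→C 11·12=132, M4→C 9·5=45. Service 258; fixed 53; total 311.
{A, B, C}: M1→A 6·6=36, M2→C 3·11=33, M3→B 8·12=96, M4→C 9·5=45. Service 210; fixed 119; total 329.
{A, B, C, D}: service 195 + fixed 209 = 404
No other subset beats 306.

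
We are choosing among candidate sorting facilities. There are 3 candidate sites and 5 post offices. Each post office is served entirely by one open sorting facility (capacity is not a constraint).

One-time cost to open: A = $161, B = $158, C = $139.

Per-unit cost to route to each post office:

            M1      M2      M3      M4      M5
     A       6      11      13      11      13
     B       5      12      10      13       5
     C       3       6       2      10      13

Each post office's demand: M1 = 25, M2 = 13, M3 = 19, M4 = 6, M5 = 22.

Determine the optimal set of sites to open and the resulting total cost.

For any fixed open set, each post office goes to its cheapest open site; total = fixed + service.
{B, C}: M1→C 3·25=75, M2→C 6·13=78, M3→C 2·19=38, M4→C 10·6=60, M5→B 5·22=110. Service 361; fixed 297; total 658.
{C}: M1→C 3·25=75, M2→C 6·13=78, M3→C 2·19=38, M4→C 10·6=60, M5→C 13·22=286. Service 537; fixed 139; total 676.
{B}: service 659 + fixed 158 = 817
{A, B, C}: M1→C 3·25=75, M2→C 6·13=78, M3→C 2·19=38, M4→C 10·6=60, M5→B 5·22=110. Service 361; fixed 458; total 819.
No other subset beats 658.

Open B and C; minimum total cost 658.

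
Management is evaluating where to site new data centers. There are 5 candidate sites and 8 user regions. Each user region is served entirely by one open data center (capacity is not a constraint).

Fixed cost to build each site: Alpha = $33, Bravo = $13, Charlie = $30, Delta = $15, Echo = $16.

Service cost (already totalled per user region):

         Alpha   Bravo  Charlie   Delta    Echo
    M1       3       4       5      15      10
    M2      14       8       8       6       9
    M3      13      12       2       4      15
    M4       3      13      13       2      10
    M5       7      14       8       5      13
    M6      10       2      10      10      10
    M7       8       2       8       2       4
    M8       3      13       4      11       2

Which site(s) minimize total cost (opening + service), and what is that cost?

Open Bravo and Delta; minimum total cost 64.

For any fixed open set, each user region goes to its cheapest open site; total = fixed + service.
{Bravo, Delta}: M1→Bravo 4, M2→Delta 6, M3→Delta 4, M4→Delta 2, M5→Delta 5, M6→Bravo 2, M7→Bravo 2, M8→Delta 11. Service 36; fixed 28; total 64.
{Delta}: service 55 + fixed 15 = 70
{Bravo, Delta, Echo}: service 27 + fixed 44 = 71
{Alpha, Bravo, Charlie, Delta, Echo}: M1→Alpha 3, M2→Delta 6, M3→Charlie 2, M4→Delta 2, M5→Delta 5, M6→Bravo 2, M7→Bravo 2, M8→Echo 2. Service 24; fixed 107; total 131.
No other subset beats 64.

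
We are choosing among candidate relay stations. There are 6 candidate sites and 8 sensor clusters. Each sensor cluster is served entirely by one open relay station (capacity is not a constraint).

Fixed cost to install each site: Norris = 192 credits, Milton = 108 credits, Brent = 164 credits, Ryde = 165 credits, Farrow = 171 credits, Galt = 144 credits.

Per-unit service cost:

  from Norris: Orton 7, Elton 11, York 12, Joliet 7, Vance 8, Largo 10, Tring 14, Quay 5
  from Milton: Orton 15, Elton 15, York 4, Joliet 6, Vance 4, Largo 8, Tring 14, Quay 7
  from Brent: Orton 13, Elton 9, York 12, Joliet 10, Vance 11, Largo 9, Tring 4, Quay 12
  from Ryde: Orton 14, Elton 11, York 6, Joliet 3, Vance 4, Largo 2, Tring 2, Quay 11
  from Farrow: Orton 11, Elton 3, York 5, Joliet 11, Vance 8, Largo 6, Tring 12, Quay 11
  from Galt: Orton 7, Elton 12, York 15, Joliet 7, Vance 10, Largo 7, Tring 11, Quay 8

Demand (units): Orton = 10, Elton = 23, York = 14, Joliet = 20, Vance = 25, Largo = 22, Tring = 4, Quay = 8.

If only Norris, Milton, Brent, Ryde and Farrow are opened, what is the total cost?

Total cost: 1247

Each sensor cluster is assigned to its cheapest site among the open ones.
{Norris, Milton, Brent, Ryde, Farrow}: Orton→Norris 7·10=70, Elton→Farrow 3·23=69, York→Milton 4·14=56, Joliet→Ryde 3·20=60, Vance→Milton 4·25=100, Largo→Ryde 2·22=44, Tring→Ryde 2·4=8, Quay→Norris 5·8=40. Service 447; fixed 800; total 1247.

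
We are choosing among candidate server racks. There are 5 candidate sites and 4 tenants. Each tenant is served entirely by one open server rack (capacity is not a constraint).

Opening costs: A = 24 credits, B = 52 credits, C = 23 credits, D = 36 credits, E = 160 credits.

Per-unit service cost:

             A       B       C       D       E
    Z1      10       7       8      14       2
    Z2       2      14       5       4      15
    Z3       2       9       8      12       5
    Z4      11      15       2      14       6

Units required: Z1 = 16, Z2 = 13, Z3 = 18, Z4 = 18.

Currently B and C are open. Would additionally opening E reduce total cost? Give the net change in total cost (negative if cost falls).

No — net change +26 (cost rises by 26).

Current service cost with {B, C}: 357.
Adding E: each tenant re-picks its cheapest; new service cost 223, saving 134.
Extra fixed cost: 160. Net change = 160 − 134 = 26.
(Totals: 432 → 458.)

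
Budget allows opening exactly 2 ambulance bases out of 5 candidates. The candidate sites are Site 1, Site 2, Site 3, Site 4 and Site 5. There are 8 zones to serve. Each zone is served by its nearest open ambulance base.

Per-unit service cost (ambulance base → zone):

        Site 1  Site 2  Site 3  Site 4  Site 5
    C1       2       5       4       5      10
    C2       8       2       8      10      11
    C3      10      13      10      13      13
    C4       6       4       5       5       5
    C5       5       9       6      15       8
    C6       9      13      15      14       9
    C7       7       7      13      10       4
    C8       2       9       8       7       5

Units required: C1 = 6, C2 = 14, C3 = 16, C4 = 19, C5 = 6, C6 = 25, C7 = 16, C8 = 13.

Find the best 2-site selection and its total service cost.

Choose Site 1 and Site 2; total service cost 669.

With exactly 2 open, each zone uses its cheapest among the chosen.
{Site 1, Site 2}: C1→Site 1 2·6=12, C2→Site 2 2·14=28, C3→Site 1 10·16=160, C4→Site 2 4·19=76, C5→Site 1 5·6=30, C6→Site 1 9·25=225, C7→Site 1 7·16=112, C8→Site 1 2·13=26. Service cost 669.
{Site 1, Site 5}: service cost 724
{Site 2, Site 5}: service cost 744
Among all 10 size-2 choices, {Site 1, Site 2} is lowest.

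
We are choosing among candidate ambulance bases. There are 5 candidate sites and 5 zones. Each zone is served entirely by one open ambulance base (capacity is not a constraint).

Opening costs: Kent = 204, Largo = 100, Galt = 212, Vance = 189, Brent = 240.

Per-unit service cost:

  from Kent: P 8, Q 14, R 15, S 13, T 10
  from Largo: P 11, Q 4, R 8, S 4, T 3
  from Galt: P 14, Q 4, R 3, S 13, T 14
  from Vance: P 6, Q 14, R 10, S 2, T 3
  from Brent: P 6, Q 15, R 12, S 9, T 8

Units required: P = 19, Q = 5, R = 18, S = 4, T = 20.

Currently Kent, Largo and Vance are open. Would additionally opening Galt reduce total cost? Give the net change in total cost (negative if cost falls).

Current service cost with {Kent, Largo, Vance}: 346.
Adding Galt: each zone re-picks its cheapest; new service cost 256, saving 90.
Extra fixed cost: 212. Net change = 212 − 90 = 122.
(Totals: 839 → 961.)

No — net change +122 (cost rises by 122).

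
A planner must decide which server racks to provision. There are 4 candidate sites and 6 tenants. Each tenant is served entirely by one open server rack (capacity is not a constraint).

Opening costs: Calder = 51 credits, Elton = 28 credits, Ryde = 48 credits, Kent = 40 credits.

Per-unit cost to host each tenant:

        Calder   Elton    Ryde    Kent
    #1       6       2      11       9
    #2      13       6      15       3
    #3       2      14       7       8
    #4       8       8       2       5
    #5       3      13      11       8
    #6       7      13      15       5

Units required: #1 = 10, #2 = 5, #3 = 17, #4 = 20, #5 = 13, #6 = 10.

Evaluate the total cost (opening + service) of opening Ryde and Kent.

Total cost: 506

Each tenant is assigned to its cheapest site among the open ones.
{Ryde, Kent}: #1→Kent 9·10=90, #2→Kent 3·5=15, #3→Ryde 7·17=119, #4→Ryde 2·20=40, #5→Kent 8·13=104, #6→Kent 5·10=50. Service 418; fixed 88; total 506.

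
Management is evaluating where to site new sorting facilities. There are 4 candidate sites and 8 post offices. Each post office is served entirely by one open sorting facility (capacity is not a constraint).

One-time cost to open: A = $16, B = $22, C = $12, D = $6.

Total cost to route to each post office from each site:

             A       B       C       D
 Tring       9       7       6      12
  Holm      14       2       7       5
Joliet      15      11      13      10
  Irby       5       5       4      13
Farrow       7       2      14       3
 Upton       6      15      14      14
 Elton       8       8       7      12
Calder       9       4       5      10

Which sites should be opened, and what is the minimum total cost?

For any fixed open set, each post office goes to its cheapest open site; total = fixed + service.
{C, D}: Tring→C 6, Holm→D 5, Joliet→D 10, Irby→C 4, Farrow→D 3, Upton→C 14, Elton→C 7, Calder→C 5. Service 54; fixed 18; total 72.
{B}: Tring→B 7, Holm→B 2, Joliet→B 11, Irby→B 5, Farrow→B 2, Upton→B 15, Elton→B 8, Calder→B 4. Service 54; fixed 22; total 76.
{A, D}: Tring→A 9, Holm→D 5, Joliet→D 10, Irby→A 5, Farrow→D 3, Upton→A 6, Elton→A 8, Calder→A 9. Service 55; fixed 22; total 77.
{A, B, C, D}: service 41 + fixed 56 = 97
No other subset beats 72.

Open C and D; minimum total cost 72.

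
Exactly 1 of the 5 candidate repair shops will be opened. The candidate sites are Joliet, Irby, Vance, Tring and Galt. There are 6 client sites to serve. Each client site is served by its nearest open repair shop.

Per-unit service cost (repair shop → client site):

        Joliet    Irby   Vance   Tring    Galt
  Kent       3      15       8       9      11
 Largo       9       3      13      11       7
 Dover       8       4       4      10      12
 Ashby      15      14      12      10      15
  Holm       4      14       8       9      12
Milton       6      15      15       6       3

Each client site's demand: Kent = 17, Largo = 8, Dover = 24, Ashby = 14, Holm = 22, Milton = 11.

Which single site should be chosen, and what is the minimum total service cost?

With exactly 1 open, each client site uses its cheapest among the chosen.
{Joliet}: Kent→Joliet 3·17=51, Largo→Joliet 9·8=72, Dover→Joliet 8·24=192, Ashby→Joliet 15·14=210, Holm→Joliet 4·22=88, Milton→Joliet 6·11=66. Service cost 679.
{Vance}: service cost 845
{Tring}: service cost 885
Among all 5 size-1 choices, {Joliet} is lowest.

Choose Joliet only; total service cost 679.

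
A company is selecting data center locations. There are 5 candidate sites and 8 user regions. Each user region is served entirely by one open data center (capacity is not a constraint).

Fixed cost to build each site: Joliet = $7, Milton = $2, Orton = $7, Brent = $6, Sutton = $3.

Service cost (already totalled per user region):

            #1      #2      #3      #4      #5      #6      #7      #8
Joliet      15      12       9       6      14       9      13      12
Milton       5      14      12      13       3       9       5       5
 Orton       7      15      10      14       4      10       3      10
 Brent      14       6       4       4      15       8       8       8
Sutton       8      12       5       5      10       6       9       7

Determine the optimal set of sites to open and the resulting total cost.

Open Milton and Brent; minimum total cost 48.

For any fixed open set, each user region goes to its cheapest open site; total = fixed + service.
{Milton, Brent}: #1→Milton 5, #2→Brent 6, #3→Brent 4, #4→Brent 4, #5→Milton 3, #6→Brent 8, #7→Milton 5, #8→Milton 5. Service 40; fixed 8; total 48.
{Milton, Brent, Sutton}: #1→Milton 5, #2→Brent 6, #3→Brent 4, #4→Brent 4, #5→Milton 3, #6→Sutton 6, #7→Milton 5, #8→Milton 5. Service 38; fixed 11; total 49.
{Milton, Sutton}: service 46 + fixed 5 = 51
{Joliet, Milton, Orton, Brent, Sutton}: service 36 + fixed 25 = 61
No other subset beats 48.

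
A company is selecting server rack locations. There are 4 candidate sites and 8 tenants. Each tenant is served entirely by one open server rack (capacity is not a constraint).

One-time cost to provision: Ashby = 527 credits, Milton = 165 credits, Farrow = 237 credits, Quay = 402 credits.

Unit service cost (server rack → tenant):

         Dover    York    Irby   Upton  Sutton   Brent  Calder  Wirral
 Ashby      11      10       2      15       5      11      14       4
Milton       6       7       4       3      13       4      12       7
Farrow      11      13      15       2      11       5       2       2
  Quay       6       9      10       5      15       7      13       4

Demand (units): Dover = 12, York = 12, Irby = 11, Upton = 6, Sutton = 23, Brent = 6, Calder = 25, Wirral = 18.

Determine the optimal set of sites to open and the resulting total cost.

Open Milton and Farrow; minimum total cost 977.

For any fixed open set, each tenant goes to its cheapest open site; total = fixed + service.
{Milton, Farrow}: Dover→Milton 6·12=72, York→Milton 7·12=84, Irby→Milton 4·11=44, Upton→Farrow 2·6=12, Sutton→Farrow 11·23=253, Brent→Milton 4·6=24, Calder→Farrow 2·25=50, Wirral→Farrow 2·18=36. Service 575; fixed 402; total 977.
{Farrow}: service 834 + fixed 237 = 1071
{Milton}: service 967 + fixed 165 = 1132
{Ashby, Milton, Farrow, Quay}: service 415 + fixed 1331 = 1746
(All 15 nonempty subsets were checked; Milton and Farrow is lowest.)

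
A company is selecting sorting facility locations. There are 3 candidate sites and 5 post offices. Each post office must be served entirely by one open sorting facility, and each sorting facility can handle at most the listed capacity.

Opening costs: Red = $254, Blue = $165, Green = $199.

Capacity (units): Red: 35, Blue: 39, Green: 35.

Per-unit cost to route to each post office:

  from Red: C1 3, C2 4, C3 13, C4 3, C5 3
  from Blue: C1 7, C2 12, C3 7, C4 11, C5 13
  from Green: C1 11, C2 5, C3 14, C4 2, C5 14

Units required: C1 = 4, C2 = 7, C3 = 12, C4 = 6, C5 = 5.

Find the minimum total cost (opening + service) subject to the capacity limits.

Open {Red}: C1→Red 3·4=12, C2→Red 4·7=28, C3→Red 13·12=156, C4→Red 3·6=18, C5→Red 3·5=15.
Loads: Red carries 34/35. Service 229; fixed 254; total 483.
Next best feasible plan costs 492.

Minimum total cost: 483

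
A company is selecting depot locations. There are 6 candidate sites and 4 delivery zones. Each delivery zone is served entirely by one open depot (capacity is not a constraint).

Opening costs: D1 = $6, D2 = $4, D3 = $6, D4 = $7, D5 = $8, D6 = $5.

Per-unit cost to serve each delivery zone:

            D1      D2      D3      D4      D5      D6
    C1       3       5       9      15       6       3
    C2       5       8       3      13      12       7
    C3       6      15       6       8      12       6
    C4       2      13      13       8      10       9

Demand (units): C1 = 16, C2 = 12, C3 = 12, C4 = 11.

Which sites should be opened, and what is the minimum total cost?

Open D1 and D3; minimum total cost 190.

For any fixed open set, each delivery zone goes to its cheapest open site; total = fixed + service.
{D1, D3}: C1→D1 3·16=48, C2→D3 3·12=36, C3→D1 6·12=72, C4→D1 2·11=22. Service 178; fixed 12; total 190.
{D1, D2, D3}: C1→D1 3·16=48, C2→D3 3·12=36, C3→D1 6·12=72, C4→D1 2·11=22. Service 178; fixed 16; total 194.
{D1, D3, D6}: service 178 + fixed 17 = 195
{D1, D2, D3, D4, D5, D6}: service 178 + fixed 36 = 214
No other subset beats 190.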